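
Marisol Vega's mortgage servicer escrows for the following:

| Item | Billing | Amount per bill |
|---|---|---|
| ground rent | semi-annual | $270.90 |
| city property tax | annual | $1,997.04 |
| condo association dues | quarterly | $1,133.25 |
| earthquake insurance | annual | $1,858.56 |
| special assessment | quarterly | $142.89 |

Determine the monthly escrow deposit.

$791.83

Ground rent: $270.90 × 2 = $541.80/yr
City property tax: $1,997.04/yr
Condo association dues: $1,133.25 × 4 = $4,533.00/yr
Earthquake insurance: $1,858.56/yr
Special assessment: $142.89 × 4 = $571.56/yr
Total per year = $9,501.96
Monthly = $9,501.96 ÷ 12 = $791.83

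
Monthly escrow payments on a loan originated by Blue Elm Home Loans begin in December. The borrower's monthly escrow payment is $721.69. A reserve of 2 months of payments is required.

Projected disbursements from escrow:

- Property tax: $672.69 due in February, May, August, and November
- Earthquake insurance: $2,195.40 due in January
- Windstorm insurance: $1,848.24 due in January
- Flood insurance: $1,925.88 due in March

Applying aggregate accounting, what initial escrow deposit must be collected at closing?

$5,198.83

Cushion = 2 × $721.69 = $1,443.38
Trial balance (start $0, +$721.69 each month, − disbursements):
  Dec: +$721.69 → $721.69
  Jan: +$721.69 − $4,043.64 → -$2,600.26
  Feb: +$721.69 − $672.69 → -$2,551.26
  Mar: +$721.69 − $1,925.88 → -$3,755.45
  Apr: +$721.69 → -$3,033.76
  May: +$721.69 − $672.69 → -$2,984.76
  Jun: +$721.69 → -$2,263.07
  Jul: +$721.69 → -$1,541.38
  Aug: +$721.69 − $672.69 → -$1,492.38
  Sep: +$721.69 → -$770.69
  Oct: +$721.69 → -$49.00
  Nov: +$721.69 − $672.69 → $0.00
Lowest trial balance = -$3,755.45 (Mar)
Initial deposit = cushion − low point = $1,443.38 − (-$3,755.45) = $5,198.83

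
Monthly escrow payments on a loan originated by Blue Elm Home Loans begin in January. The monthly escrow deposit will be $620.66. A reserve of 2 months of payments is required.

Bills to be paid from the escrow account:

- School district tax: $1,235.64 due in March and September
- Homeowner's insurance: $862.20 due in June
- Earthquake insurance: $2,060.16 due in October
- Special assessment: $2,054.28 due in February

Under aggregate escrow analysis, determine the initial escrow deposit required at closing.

$2,669.26

Cushion = 2 × $620.66 = $1,241.32
Trial balance (start $0, +$620.66 each month, − disbursements):
  Jan: +$620.66 → $620.66
  Feb: +$620.66 − $2,054.28 → -$812.96
  Mar: +$620.66 − $1,235.64 → -$1,427.94
  Apr: +$620.66 → -$807.28
  May: +$620.66 → -$186.62
  Jun: +$620.66 − $862.20 → -$428.16
  Jul: +$620.66 → $192.50
  Aug: +$620.66 → $813.16
  Sep: +$620.66 − $1,235.64 → $198.18
  Oct: +$620.66 − $2,060.16 → -$1,241.32
  Nov: +$620.66 → -$620.66
  Dec: +$620.66 → $0.00
Lowest trial balance = -$1,427.94 (Mar)
Initial deposit = cushion − low point = $1,241.32 − (-$1,427.94) = $2,669.26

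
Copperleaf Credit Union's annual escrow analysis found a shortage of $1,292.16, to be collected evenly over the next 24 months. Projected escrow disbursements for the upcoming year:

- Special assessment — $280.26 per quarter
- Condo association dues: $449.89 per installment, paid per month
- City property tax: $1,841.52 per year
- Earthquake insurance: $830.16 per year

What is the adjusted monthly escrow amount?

Special assessment = $280.26 × 4 = $1,121.04
Condo association dues = $449.89 × 12 = $5,398.68
City property tax = $1,841.52
Earthquake insurance = $830.16
Total per year = $1,121.04 + $5,398.68 + $1,841.52 + $830.16 = $9,191.40
Monthly escrow = $9,191.40 ÷ 12 = $765.95
Shortage spread = $1,292.16 / 24 = $53.84/mo
New monthly escrow = $765.95 + $53.84 = $819.79

$819.79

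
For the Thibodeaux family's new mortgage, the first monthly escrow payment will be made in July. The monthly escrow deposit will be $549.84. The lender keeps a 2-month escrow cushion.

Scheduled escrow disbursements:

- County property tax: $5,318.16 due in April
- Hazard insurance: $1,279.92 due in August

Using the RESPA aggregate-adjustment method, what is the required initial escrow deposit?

Cushion = 2 × $549.84 = $1,099.68
Trial balance (start $0, +$549.84 each month, − disbursements):
  Jul: +$549.84 → $549.84
  Aug: +$549.84 − $1,279.92 → -$180.24
  Sep: +$549.84 → $369.60
  Oct: +$549.84 → $919.44
  Nov: +$549.84 → $1,469.28
  Dec: +$549.84 → $2,019.12
  Jan: +$549.84 → $2,568.96
  Feb: +$549.84 → $3,118.80
  Mar: +$549.84 → $3,668.64
  Apr: +$549.84 − $5,318.16 → -$1,099.68
  May: +$549.84 → -$549.84
  Jun: +$549.84 → $0.00
Lowest trial balance = -$1,099.68 (Apr)
Initial deposit = cushion − low point = $1,099.68 − (-$1,099.68) = $2,199.36

$2,199.36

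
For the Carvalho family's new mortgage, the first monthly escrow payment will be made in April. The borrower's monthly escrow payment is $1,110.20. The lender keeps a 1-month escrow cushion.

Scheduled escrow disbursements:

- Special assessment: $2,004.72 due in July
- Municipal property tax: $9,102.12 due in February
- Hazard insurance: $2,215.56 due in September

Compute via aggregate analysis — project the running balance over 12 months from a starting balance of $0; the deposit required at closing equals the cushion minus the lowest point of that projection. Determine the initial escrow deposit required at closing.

$2,220.40

Cushion = 1 × $1,110.20 = $1,110.20
Trial balance (start $0, +$1,110.20 each month, − disbursements):
  Apr: +$1,110.20 → $1,110.20
  May: +$1,110.20 → $2,220.40
  Jun: +$1,110.20 → $3,330.60
  Jul: +$1,110.20 − $2,004.72 → $2,436.08
  Aug: +$1,110.20 → $3,546.28
  Sep: +$1,110.20 − $2,215.56 → $2,440.92
  Oct: +$1,110.20 → $3,551.12
  Nov: +$1,110.20 → $4,661.32
  Dec: +$1,110.20 → $5,771.52
  Jan: +$1,110.20 → $6,881.72
  Feb: +$1,110.20 − $9,102.12 → -$1,110.20
  Mar: +$1,110.20 → $0.00
Lowest trial balance = -$1,110.20 (Feb)
Initial deposit = cushion − low point = $1,110.20 − (-$1,110.20) = $2,220.40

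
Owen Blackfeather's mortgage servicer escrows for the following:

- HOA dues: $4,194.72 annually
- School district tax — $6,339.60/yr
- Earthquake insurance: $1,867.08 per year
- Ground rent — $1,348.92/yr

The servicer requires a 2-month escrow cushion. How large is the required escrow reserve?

$2,291.72

HOA dues: $4,194.72 annually
School district tax: $6,339.60 annually
Earthquake insurance: $1,867.08 annually
Ground rent: $1,348.92 annually
Total annual escrow = $13,750.32
Monthly = $13,750.32 ÷ 12 = $1,145.86
Cushion = 2 × $1,145.86 = $2,291.72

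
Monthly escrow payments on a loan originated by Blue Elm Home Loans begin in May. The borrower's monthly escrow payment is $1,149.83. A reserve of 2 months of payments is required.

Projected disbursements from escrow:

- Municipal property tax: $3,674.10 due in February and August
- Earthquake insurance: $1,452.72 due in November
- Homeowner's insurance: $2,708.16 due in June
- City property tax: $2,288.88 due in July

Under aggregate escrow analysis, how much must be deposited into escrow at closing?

$6,371.48

Cushion = 2 × $1,149.83 = $2,299.66
Trial balance (start $0, +$1,149.83 each month, − disbursements):
  May: +$1,149.83 → $1,149.83
  Jun: +$1,149.83 − $2,708.16 → -$408.50
  Jul: +$1,149.83 − $2,288.88 → -$1,547.55
  Aug: +$1,149.83 − $3,674.10 → -$4,071.82
  Sep: +$1,149.83 → -$2,921.99
  Oct: +$1,149.83 → -$1,772.16
  Nov: +$1,149.83 − $1,452.72 → -$2,075.05
  Dec: +$1,149.83 → -$925.22
  Jan: +$1,149.83 → $224.61
  Feb: +$1,149.83 − $3,674.10 → -$2,299.66
  Mar: +$1,149.83 → -$1,149.83
  Apr: +$1,149.83 → $0.00
Lowest trial balance = -$4,071.82 (Aug)
Initial deposit = cushion − low point = $2,299.66 − (-$4,071.82) = $6,371.48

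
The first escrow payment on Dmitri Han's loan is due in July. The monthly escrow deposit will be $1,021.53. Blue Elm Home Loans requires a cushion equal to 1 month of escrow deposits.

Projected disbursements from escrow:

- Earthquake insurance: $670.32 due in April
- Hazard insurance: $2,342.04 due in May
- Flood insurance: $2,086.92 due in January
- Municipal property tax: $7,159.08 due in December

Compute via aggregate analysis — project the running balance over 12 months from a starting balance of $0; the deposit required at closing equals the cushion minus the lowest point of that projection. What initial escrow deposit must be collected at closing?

$3,116.82

Cushion = 1 × $1,021.53 = $1,021.53
Trial balance (start $0, +$1,021.53 each month, − disbursements):
  Jul: +$1,021.53 → $1,021.53
  Aug: +$1,021.53 → $2,043.06
  Sep: +$1,021.53 → $3,064.59
  Oct: +$1,021.53 → $4,086.12
  Nov: +$1,021.53 → $5,107.65
  Dec: +$1,021.53 − $7,159.08 → -$1,029.90
  Jan: +$1,021.53 − $2,086.92 → -$2,095.29
  Feb: +$1,021.53 → -$1,073.76
  Mar: +$1,021.53 → -$52.23
  Apr: +$1,021.53 − $670.32 → $298.98
  May: +$1,021.53 − $2,342.04 → -$1,021.53
  Jun: +$1,021.53 → $0.00
Lowest trial balance = -$2,095.29 (Jan)
Initial deposit = cushion − low point = $1,021.53 − (-$2,095.29) = $3,116.82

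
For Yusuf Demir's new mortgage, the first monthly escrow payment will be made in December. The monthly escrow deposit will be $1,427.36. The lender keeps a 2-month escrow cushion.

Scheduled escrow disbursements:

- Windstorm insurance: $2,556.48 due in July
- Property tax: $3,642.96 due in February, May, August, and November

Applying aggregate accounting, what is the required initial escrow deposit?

$3,493.84

Cushion = 2 × $1,427.36 = $2,854.72
Trial balance (start $0, +$1,427.36 each month, − disbursements):
  Dec: +$1,427.36 → $1,427.36
  Jan: +$1,427.36 → $2,854.72
  Feb: +$1,427.36 − $3,642.96 → $639.12
  Mar: +$1,427.36 → $2,066.48
  Apr: +$1,427.36 → $3,493.84
  May: +$1,427.36 − $3,642.96 → $1,278.24
  Jun: +$1,427.36 → $2,705.60
  Jul: +$1,427.36 − $2,556.48 → $1,576.48
  Aug: +$1,427.36 − $3,642.96 → -$639.12
  Sep: +$1,427.36 → $788.24
  Oct: +$1,427.36 → $2,215.60
  Nov: +$1,427.36 − $3,642.96 → $0.00
Lowest trial balance = -$639.12 (Aug)
Initial deposit = cushion − low point = $2,854.72 − (-$639.12) = $3,493.84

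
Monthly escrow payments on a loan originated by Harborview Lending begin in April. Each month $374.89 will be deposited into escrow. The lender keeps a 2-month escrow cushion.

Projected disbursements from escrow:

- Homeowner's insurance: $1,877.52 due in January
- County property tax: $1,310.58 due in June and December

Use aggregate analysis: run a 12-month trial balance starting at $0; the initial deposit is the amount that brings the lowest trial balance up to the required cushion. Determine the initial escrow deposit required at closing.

Cushion = 2 × $374.89 = $749.78
Trial balance (start $0, +$374.89 each month, − disbursements):
  Apr: +$374.89 → $374.89
  May: +$374.89 → $749.78
  Jun: +$374.89 − $1,310.58 → -$185.91
  Jul: +$374.89 → $188.98
  Aug: +$374.89 → $563.87
  Sep: +$374.89 → $938.76
  Oct: +$374.89 → $1,313.65
  Nov: +$374.89 → $1,688.54
  Dec: +$374.89 − $1,310.58 → $752.85
  Jan: +$374.89 − $1,877.52 → -$749.78
  Feb: +$374.89 → -$374.89
  Mar: +$374.89 → $0.00
Lowest trial balance = -$749.78 (Jan)
Initial deposit = cushion − low point = $749.78 − (-$749.78) = $1,499.56

$1,499.56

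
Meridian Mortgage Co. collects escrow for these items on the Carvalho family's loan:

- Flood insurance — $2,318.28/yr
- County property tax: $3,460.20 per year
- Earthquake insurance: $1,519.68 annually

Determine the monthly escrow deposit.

Flood insurance — $2,318.28
County property tax — $3,460.20
Earthquake insurance — $1,519.68
Total per year = $2,318.28 + $3,460.20 + $1,519.68 = $7,298.16
Per month = $7,298.16 / 12 = $608.18

$608.18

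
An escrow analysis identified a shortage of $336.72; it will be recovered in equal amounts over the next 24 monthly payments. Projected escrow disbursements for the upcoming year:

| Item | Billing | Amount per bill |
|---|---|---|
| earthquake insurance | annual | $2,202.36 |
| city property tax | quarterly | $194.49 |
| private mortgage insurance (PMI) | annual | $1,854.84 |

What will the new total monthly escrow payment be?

Earthquake insurance — $2,202.36/yr
City property tax — $194.49 × 4 = $777.96/yr
Private mortgage insurance (PMI) — $1,854.84/yr
Total per year = $2,202.36 + $777.96 + $1,854.84 = $4,835.16
Base monthly escrow = $4,835.16 / 12 = $402.93
Shortage spread = $336.72 ÷ 24 = $14.03/mo
New monthly escrow = $402.93 + $14.03 = $416.96

$416.96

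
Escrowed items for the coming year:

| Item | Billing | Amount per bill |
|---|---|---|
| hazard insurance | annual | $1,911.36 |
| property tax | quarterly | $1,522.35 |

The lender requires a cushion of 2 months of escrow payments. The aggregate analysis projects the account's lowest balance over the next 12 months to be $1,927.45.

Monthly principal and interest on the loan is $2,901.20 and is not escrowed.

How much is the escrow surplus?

Hazard insurance = $1,911.36 annually
Property tax = $1,522.35 × 4 = $6,089.40 annually
Annual escrow total = $8,000.76
Monthly escrow = $8,000.76 ÷ 12 = $666.73
Cushion = 2 × $666.73 = $1,333.46
Surplus = $1,927.45 − $1,333.46 = $593.99

$593.99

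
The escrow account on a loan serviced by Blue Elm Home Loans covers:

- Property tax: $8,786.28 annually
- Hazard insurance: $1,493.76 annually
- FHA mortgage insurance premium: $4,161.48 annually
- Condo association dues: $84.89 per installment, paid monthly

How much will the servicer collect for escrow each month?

Property tax = $8,786.28 annually
Hazard insurance = $1,493.76 annually
FHA mortgage insurance premium = $4,161.48 annually
Condo association dues = $84.89 × 12 = $1,018.68 annually
Total annual escrow = $8,786.28 + $1,493.76 + $4,161.48 + $1,018.68 = $15,460.20
Base monthly escrow = $15,460.20 ÷ 12 = $1,288.35

$1,288.35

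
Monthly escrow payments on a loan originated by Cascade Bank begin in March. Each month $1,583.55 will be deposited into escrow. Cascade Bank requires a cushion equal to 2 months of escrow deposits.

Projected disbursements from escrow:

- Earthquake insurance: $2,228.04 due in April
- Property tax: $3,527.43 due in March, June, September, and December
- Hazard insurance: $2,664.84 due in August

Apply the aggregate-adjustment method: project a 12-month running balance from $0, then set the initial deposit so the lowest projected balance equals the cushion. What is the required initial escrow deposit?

Cushion = 2 × $1,583.55 = $3,167.10
Trial balance (start $0, +$1,583.55 each month, − disbursements):
  Mar: +$1,583.55 − $3,527.43 → -$1,943.88
  Apr: +$1,583.55 − $2,228.04 → -$2,588.37
  May: +$1,583.55 → -$1,004.82
  Jun: +$1,583.55 − $3,527.43 → -$2,948.70
  Jul: +$1,583.55 → -$1,365.15
  Aug: +$1,583.55 − $2,664.84 → -$2,446.44
  Sep: +$1,583.55 − $3,527.43 → -$4,390.32
  Oct: +$1,583.55 → -$2,806.77
  Nov: +$1,583.55 → -$1,223.22
  Dec: +$1,583.55 − $3,527.43 → -$3,167.10
  Jan: +$1,583.55 → -$1,583.55
  Feb: +$1,583.55 → $0.00
Lowest trial balance = -$4,390.32 (Sep)
Initial deposit = cushion − low point = $3,167.10 − (-$4,390.32) = $7,557.42

$7,557.42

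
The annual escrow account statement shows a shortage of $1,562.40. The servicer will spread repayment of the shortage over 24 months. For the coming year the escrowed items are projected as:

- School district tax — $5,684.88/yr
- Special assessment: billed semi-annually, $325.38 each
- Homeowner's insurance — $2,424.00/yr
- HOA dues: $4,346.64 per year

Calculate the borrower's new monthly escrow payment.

School district tax = $5,684.88 annually
Special assessment = $325.38 × 2 = $650.76 annually
Homeowner's insurance = $2,424.00 annually
HOA dues = $4,346.64 annually
Total per year = $5,684.88 + $650.76 + $2,424.00 + $4,346.64 = $13,106.28
Base monthly escrow = $13,106.28 ÷ 12 = $1,092.19
Shortage per month = $1,562.40 ÷ 24 = $65.10
New monthly escrow = $1,092.19 + $65.10 = $1,157.29

$1,157.29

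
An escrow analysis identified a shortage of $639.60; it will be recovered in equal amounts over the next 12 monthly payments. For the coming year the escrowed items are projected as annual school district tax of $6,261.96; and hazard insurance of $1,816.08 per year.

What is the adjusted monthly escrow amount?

$726.47

School district tax = $6,261.96/yr
Hazard insurance = $1,816.08/yr
Combined annual = $8,078.04
Monthly escrow = $8,078.04 / 12 = $673.17
Shortage per month = $639.60 ÷ 12 = $53.30
Adjusted monthly = $673.17 + $53.30 = $726.47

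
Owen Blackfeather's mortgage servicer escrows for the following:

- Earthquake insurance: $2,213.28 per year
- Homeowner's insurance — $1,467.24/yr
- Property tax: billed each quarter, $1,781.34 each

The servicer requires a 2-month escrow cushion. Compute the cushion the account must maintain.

$1,800.98

Earthquake insurance: $2,213.28/yr
Homeowner's insurance: $1,467.24/yr
Property tax: $1,781.34 × 4 = $7,125.36/yr
Total annual escrow = $10,805.88
Base monthly escrow = $10,805.88 / 12 = $900.49
Reserve = 2 × $900.49 = $1,800.98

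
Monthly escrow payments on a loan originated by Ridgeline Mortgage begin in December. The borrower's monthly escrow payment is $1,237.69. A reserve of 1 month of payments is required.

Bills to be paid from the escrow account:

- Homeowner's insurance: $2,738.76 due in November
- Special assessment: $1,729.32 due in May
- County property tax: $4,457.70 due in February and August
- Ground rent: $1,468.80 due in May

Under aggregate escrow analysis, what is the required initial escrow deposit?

Cushion = 1 × $1,237.69 = $1,237.69
Trial balance (start $0, +$1,237.69 each month, − disbursements):
  Dec: +$1,237.69 → $1,237.69
  Jan: +$1,237.69 → $2,475.38
  Feb: +$1,237.69 − $4,457.70 → -$744.63
  Mar: +$1,237.69 → $493.06
  Apr: +$1,237.69 → $1,730.75
  May: +$1,237.69 − $3,198.12 → -$229.68
  Jun: +$1,237.69 → $1,008.01
  Jul: +$1,237.69 → $2,245.70
  Aug: +$1,237.69 − $4,457.70 → -$974.31
  Sep: +$1,237.69 → $263.38
  Oct: +$1,237.69 → $1,501.07
  Nov: +$1,237.69 − $2,738.76 → $0.00
Lowest trial balance = -$974.31 (Aug)
Initial deposit = cushion − low point = $1,237.69 − (-$974.31) = $2,212.00

$2,212.00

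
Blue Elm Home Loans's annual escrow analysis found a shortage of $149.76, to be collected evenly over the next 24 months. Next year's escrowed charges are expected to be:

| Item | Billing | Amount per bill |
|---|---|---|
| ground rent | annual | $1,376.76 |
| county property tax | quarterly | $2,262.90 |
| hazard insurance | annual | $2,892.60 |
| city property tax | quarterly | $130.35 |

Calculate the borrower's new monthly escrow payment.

Ground rent: $1,376.76 annually
County property tax: $2,262.90 × 4 = $9,051.60 annually
Hazard insurance: $2,892.60 annually
City property tax: $130.35 × 4 = $521.40 annually
Yearly total = $13,842.36
Base monthly escrow = $13,842.36 ÷ 12 = $1,153.53
Shortage spread = $149.76 / 24 = $6.24/mo
New monthly escrow = $1,153.53 + $6.24 = $1,159.77

$1,159.77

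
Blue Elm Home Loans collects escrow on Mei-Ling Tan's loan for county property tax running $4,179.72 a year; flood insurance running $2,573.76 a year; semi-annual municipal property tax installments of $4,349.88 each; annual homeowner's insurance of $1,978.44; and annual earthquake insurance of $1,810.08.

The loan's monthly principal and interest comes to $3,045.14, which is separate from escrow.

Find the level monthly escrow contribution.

County property tax = $4,179.72 annually
Flood insurance = $2,573.76 annually
Municipal property tax = $4,349.88 × 2 = $8,699.76 annually
Homeowner's insurance = $1,978.44 annually
Earthquake insurance = $1,810.08 annually
Total annual escrow = $4,179.72 + $2,573.76 + $8,699.76 + $1,978.44 + $1,810.08 = $19,241.76
Monthly = $19,241.76 / 12 = $1,603.48

$1,603.48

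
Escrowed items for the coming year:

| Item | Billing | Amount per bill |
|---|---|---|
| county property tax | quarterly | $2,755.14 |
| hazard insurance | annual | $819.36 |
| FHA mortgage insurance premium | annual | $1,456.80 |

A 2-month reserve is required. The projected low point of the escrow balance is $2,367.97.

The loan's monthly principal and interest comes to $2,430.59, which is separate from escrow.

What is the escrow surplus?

County property tax: $2,755.14 × 4 = $11,020.56 annually
Hazard insurance: $819.36 annually
FHA mortgage insurance premium: $1,456.80 annually
Total per year = $11,020.56 + $819.36 + $1,456.80 = $13,296.72
Per month = $13,296.72 / 12 = $1,108.06
Required cushion = 2 × $1,108.06 = $2,216.12
Excess over cushion: $2,367.97 − $2,216.12 = $151.85

$151.85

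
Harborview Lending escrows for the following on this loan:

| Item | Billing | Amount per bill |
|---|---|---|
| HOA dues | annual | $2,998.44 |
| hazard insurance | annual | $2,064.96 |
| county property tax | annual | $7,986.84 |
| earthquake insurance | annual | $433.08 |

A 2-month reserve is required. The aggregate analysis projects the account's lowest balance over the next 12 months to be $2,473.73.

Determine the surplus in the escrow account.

HOA dues: $2,998.44
Hazard insurance: $2,064.96
County property tax: $7,986.84
Earthquake insurance: $433.08
Combined annual = $2,998.44 + $2,064.96 + $7,986.84 + $433.08 = $13,483.32
Per month = $13,483.32 / 12 = $1,123.61
Cushion = 2 × $1,123.61 = $2,247.22
Excess over cushion: $2,473.73 − $2,247.22 = $226.51

$226.51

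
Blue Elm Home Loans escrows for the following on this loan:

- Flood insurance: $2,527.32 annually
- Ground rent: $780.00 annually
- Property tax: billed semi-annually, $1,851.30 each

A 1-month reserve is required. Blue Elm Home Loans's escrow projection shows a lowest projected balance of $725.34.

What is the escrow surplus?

Flood insurance: $2,527.32
Ground rent: $780.00
Property tax: $1,851.30 × 2 = $3,702.60
Yearly total = $2,527.32 + $780.00 + $3,702.60 = $7,009.92
Monthly escrow = $7,009.92 / 12 = $584.16
Required cushion = 1 × $584.16 = $584.16
Surplus = $725.34 − $584.16 = $141.18

$141.18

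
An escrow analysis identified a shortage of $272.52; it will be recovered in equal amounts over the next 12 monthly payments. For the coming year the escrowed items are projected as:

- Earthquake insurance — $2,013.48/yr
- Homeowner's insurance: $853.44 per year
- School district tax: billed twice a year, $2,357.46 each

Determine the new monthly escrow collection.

$654.53

Earthquake insurance — $2,013.48 annually
Homeowner's insurance — $853.44 annually
School district tax — $2,357.46 × 2 = $4,714.92 annually
Annual escrow total = $2,013.48 + $853.44 + $4,714.92 = $7,581.84
Monthly escrow = $7,581.84 / 12 = $631.82
Shortage per month = $272.52 / 12 = $22.71
New monthly escrow = $631.82 + $22.71 = $654.53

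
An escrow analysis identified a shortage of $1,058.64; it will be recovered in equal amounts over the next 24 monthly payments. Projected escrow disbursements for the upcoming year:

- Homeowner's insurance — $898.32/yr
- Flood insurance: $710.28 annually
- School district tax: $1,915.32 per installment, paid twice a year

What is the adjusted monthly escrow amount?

$497.38

Homeowner's insurance = $898.32/yr
Flood insurance = $710.28/yr
School district tax = $1,915.32 × 2 = $3,830.64/yr
Combined annual = $5,439.24
Per month = $5,439.24 / 12 = $453.27
Shortage per month = $1,058.64 ÷ 24 = $44.11
New monthly escrow = $453.27 + $44.11 = $497.38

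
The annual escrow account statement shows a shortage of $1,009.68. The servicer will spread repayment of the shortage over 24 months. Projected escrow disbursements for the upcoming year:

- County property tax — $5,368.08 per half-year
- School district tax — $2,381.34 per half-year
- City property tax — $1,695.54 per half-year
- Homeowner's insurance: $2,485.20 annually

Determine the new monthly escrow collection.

$1,823.33

County property tax — $5,368.08 × 2 = $10,736.16
School district tax — $2,381.34 × 2 = $4,762.68
City property tax — $1,695.54 × 2 = $3,391.08
Homeowner's insurance — $2,485.20
Annual escrow total = $10,736.16 + $4,762.68 + $3,391.08 + $2,485.20 = $21,375.12
Base monthly escrow = $21,375.12 / 12 = $1,781.26
Monthly shortage recovery: $1,009.68 ÷ 24 = $42.07
Adjusted monthly = $1,781.26 + $42.07 = $1,823.33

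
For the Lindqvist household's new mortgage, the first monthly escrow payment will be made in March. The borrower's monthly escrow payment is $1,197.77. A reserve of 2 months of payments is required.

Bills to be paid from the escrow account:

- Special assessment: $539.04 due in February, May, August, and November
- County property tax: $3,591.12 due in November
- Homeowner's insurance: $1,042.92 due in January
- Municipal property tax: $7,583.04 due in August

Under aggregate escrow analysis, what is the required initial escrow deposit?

Cushion = 2 × $1,197.77 = $2,395.54
Trial balance (start $0, +$1,197.77 each month, − disbursements):
  Mar: +$1,197.77 → $1,197.77
  Apr: +$1,197.77 → $2,395.54
  May: +$1,197.77 − $539.04 → $3,054.27
  Jun: +$1,197.77 → $4,252.04
  Jul: +$1,197.77 → $5,449.81
  Aug: +$1,197.77 − $8,122.08 → -$1,474.50
  Sep: +$1,197.77 → -$276.73
  Oct: +$1,197.77 → $921.04
  Nov: +$1,197.77 − $4,130.16 → -$2,011.35
  Dec: +$1,197.77 → -$813.58
  Jan: +$1,197.77 − $1,042.92 → -$658.73
  Feb: +$1,197.77 − $539.04 → $0.00
Lowest trial balance = -$2,011.35 (Nov)
Initial deposit = cushion − low point = $2,395.54 − (-$2,011.35) = $4,406.89

$4,406.89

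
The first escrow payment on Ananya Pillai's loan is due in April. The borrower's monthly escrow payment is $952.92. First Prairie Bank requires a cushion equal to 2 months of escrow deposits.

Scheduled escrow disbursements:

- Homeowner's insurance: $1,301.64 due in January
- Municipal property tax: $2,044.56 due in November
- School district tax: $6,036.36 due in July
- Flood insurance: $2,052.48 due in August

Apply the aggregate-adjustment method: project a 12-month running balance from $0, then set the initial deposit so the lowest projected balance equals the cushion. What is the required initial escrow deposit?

$5,230.08

Cushion = 2 × $952.92 = $1,905.84
Trial balance (start $0, +$952.92 each month, − disbursements):
  Apr: +$952.92 → $952.92
  May: +$952.92 → $1,905.84
  Jun: +$952.92 → $2,858.76
  Jul: +$952.92 − $6,036.36 → -$2,224.68
  Aug: +$952.92 − $2,052.48 → -$3,324.24
  Sep: +$952.92 → -$2,371.32
  Oct: +$952.92 → -$1,418.40
  Nov: +$952.92 − $2,044.56 → -$2,510.04
  Dec: +$952.92 → -$1,557.12
  Jan: +$952.92 − $1,301.64 → -$1,905.84
  Feb: +$952.92 → -$952.92
  Mar: +$952.92 → $0.00
Lowest trial balance = -$3,324.24 (Aug)
Initial deposit = cushion − low point = $1,905.84 − (-$3,324.24) = $5,230.08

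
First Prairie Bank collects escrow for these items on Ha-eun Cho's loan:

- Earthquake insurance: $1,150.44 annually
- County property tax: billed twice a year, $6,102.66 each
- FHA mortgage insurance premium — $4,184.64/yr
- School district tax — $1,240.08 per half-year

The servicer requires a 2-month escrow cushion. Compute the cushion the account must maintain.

Earthquake insurance — $1,150.44
County property tax — $6,102.66 × 2 = $12,205.32
FHA mortgage insurance premium — $4,184.64
School district tax — $1,240.08 × 2 = $2,480.16
Total annual escrow = $20,020.56
Monthly = $20,020.56 ÷ 12 = $1,668.38
Cushion = 2 × $1,668.38 = $3,336.76

$3,336.76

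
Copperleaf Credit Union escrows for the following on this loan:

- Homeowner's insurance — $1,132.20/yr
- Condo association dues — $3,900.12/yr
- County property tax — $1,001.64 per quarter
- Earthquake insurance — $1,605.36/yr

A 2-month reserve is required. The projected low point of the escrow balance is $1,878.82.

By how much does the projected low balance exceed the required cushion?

Homeowner's insurance: $1,132.20 annually
Condo association dues: $3,900.12 annually
County property tax: $1,001.64 × 4 = $4,006.56 annually
Earthquake insurance: $1,605.36 annually
Annual escrow total = $1,132.20 + $3,900.12 + $4,006.56 + $1,605.36 = $10,644.24
Monthly = $10,644.24 ÷ 12 = $887.02
Required cushion = 2 × $887.02 = $1,774.04
Surplus = $1,878.82 − $1,774.04 = $104.78

$104.78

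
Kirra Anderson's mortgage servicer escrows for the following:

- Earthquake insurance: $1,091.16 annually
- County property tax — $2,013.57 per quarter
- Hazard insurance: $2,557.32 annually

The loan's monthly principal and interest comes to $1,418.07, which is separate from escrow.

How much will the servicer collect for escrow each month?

Earthquake insurance = $1,091.16 annually
County property tax = $2,013.57 × 4 = $8,054.28 annually
Hazard insurance = $2,557.32 annually
Combined annual = $11,702.76
Base monthly escrow = $11,702.76 / 12 = $975.23

$975.23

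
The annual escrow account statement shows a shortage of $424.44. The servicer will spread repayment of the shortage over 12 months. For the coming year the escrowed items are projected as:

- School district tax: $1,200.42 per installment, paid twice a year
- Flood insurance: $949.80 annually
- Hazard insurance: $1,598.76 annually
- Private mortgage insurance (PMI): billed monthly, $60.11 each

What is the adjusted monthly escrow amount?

$507.93

School district tax — $1,200.42 × 2 = $2,400.84 per year
Flood insurance — $949.80 per year
Hazard insurance — $1,598.76 per year
Private mortgage insurance (PMI) — $60.11 × 12 = $721.32 per year
Annual escrow total = $2,400.84 + $949.80 + $1,598.76 + $721.32 = $5,670.72
Per month = $5,670.72 / 12 = $472.56
Monthly shortage recovery: $424.44 ÷ 12 = $35.37
Adjusted monthly = $472.56 + $35.37 = $507.93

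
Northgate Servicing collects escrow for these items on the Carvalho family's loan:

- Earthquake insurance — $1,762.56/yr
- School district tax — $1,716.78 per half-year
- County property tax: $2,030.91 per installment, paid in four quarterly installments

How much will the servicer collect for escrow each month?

Earthquake insurance: $1,762.56 annually
School district tax: $1,716.78 × 2 = $3,433.56 annually
County property tax: $2,030.91 × 4 = $8,123.64 annually
Total per year = $1,762.56 + $3,433.56 + $8,123.64 = $13,319.76
Monthly = $13,319.76 ÷ 12 = $1,109.98

$1,109.98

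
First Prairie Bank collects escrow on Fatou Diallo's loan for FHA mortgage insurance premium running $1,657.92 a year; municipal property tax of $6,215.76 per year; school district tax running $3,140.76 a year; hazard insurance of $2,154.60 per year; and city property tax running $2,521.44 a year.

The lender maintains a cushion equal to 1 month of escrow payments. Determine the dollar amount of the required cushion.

FHA mortgage insurance premium — $1,657.92 per year
Municipal property tax — $6,215.76 per year
School district tax — $3,140.76 per year
Hazard insurance — $2,154.60 per year
City property tax — $2,521.44 per year
Total annual escrow = $1,657.92 + $6,215.76 + $3,140.76 + $2,154.60 + $2,521.44 = $15,690.48
Per month = $15,690.48 ÷ 12 = $1,307.54
Cushion = 1 × $1,307.54 = $1,307.54

$1,307.54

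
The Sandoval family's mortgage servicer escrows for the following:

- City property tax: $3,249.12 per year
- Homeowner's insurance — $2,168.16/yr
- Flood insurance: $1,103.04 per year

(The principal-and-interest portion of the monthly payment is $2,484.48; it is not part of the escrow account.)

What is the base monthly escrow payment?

$543.36

City property tax: $3,249.12 annually
Homeowner's insurance: $2,168.16 annually
Flood insurance: $1,103.04 annually
Yearly total = $3,249.12 + $2,168.16 + $1,103.04 = $6,520.32
Base monthly escrow = $6,520.32 ÷ 12 = $543.36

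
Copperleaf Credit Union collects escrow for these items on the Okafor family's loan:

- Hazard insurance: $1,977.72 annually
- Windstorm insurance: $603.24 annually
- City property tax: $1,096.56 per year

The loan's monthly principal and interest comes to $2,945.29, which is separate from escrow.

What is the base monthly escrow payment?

$306.46

Hazard insurance = $1,977.72
Windstorm insurance = $603.24
City property tax = $1,096.56
Total annual escrow = $1,977.72 + $603.24 + $1,096.56 = $3,677.52
Per month = $3,677.52 / 12 = $306.46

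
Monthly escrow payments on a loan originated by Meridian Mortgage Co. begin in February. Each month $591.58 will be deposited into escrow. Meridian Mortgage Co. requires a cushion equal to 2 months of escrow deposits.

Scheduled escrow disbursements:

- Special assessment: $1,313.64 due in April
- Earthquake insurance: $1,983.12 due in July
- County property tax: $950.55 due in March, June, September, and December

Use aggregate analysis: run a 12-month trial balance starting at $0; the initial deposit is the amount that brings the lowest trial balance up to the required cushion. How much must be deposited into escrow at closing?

Cushion = 2 × $591.58 = $1,183.16
Trial balance (start $0, +$591.58 each month, − disbursements):
  Feb: +$591.58 → $591.58
  Mar: +$591.58 − $950.55 → $232.61
  Apr: +$591.58 − $1,313.64 → -$489.45
  May: +$591.58 → $102.13
  Jun: +$591.58 − $950.55 → -$256.84
  Jul: +$591.58 − $1,983.12 → -$1,648.38
  Aug: +$591.58 → -$1,056.80
  Sep: +$591.58 − $950.55 → -$1,415.77
  Oct: +$591.58 → -$824.19
  Nov: +$591.58 → -$232.61
  Dec: +$591.58 − $950.55 → -$591.58
  Jan: +$591.58 → $0.00
Lowest trial balance = -$1,648.38 (Jul)
Initial deposit = cushion − low point = $1,183.16 − (-$1,648.38) = $2,831.54

$2,831.54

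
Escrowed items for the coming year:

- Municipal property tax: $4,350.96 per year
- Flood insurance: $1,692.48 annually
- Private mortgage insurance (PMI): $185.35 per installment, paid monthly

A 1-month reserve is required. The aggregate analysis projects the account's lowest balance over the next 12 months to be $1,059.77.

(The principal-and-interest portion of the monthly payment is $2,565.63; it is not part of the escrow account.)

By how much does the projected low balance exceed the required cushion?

Municipal property tax = $4,350.96/yr
Flood insurance = $1,692.48/yr
Private mortgage insurance (PMI) = $185.35 × 12 = $2,224.20/yr
Total per year = $4,350.96 + $1,692.48 + $2,224.20 = $8,267.64
Monthly escrow = $8,267.64 ÷ 12 = $688.97
Cushion = 1 × $688.97 = $688.97
Excess over cushion: $1,059.77 − $688.97 = $370.80

$370.80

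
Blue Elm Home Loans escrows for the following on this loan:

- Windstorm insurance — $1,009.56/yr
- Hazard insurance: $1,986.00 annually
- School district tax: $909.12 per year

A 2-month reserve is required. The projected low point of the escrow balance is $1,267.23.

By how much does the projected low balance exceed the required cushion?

$616.45

Windstorm insurance = $1,009.56 per year
Hazard insurance = $1,986.00 per year
School district tax = $909.12 per year
Total per year = $3,904.68
Monthly = $3,904.68 / 12 = $325.39
Required cushion = 2 × $325.39 = $650.78
Surplus = $1,267.23 − $650.78 = $616.45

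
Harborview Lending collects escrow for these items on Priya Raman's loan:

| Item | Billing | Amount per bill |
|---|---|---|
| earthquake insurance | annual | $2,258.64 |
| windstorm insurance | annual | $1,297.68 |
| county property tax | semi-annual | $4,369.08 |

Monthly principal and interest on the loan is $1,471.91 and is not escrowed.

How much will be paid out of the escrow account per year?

Earthquake insurance = $2,258.64 annually
Windstorm insurance = $1,297.68 annually
County property tax = $4,369.08 × 2 = $8,738.16 annually
Total per year = $12,294.48

$12,294.48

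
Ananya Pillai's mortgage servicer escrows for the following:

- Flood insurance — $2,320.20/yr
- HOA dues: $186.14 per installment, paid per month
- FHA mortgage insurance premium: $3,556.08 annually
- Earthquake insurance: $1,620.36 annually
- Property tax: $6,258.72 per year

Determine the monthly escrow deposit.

$1,332.42

Flood insurance: $2,320.20
HOA dues: $186.14 × 12 = $2,233.68
FHA mortgage insurance premium: $3,556.08
Earthquake insurance: $1,620.36
Property tax: $6,258.72
Yearly total = $15,989.04
Monthly = $15,989.04 ÷ 12 = $1,332.42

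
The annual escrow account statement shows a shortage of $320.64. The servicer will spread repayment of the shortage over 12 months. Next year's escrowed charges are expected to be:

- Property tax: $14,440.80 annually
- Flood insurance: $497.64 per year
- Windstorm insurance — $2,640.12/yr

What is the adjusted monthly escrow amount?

$1,491.60

Property tax = $14,440.80
Flood insurance = $497.64
Windstorm insurance = $2,640.12
Annual escrow total = $14,440.80 + $497.64 + $2,640.12 = $17,578.56
Monthly escrow = $17,578.56 ÷ 12 = $1,464.88
Shortage per month = $320.64 / 12 = $26.72
New monthly escrow = $1,464.88 + $26.72 = $1,491.60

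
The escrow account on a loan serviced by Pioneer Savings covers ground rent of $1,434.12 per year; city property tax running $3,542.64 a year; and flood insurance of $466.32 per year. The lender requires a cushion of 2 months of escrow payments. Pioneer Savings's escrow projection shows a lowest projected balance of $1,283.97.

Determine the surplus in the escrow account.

Ground rent = $1,434.12/yr
City property tax = $3,542.64/yr
Flood insurance = $466.32/yr
Total per year = $1,434.12 + $3,542.64 + $466.32 = $5,443.08
Per month = $5,443.08 / 12 = $453.59
Cushion = 2 × $453.59 = $907.18
Surplus = $1,283.97 − $907.18 = $376.79

$376.79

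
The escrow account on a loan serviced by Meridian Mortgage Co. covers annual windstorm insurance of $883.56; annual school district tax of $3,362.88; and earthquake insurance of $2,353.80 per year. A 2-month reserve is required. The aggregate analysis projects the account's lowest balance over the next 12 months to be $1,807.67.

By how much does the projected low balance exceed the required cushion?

$707.63

Windstorm insurance = $883.56 annually
School district tax = $3,362.88 annually
Earthquake insurance = $2,353.80 annually
Total per year = $883.56 + $3,362.88 + $2,353.80 = $6,600.24
Monthly = $6,600.24 ÷ 12 = $550.02
Required reserve = 2 × $550.02 = $1,100.04
Surplus = $1,807.67 − $1,100.04 = $707.63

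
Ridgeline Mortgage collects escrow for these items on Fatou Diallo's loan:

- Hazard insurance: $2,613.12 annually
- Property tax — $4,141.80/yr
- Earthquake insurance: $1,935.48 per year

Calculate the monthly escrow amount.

Hazard insurance: $2,613.12 annually
Property tax: $4,141.80 annually
Earthquake insurance: $1,935.48 annually
Combined annual = $8,690.40
Monthly = $8,690.40 / 12 = $724.20

$724.20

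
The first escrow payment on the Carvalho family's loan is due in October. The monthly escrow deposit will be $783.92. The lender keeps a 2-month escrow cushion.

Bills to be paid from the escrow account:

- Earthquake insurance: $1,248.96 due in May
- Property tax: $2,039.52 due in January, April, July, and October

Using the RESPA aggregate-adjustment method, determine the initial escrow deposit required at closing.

$3,135.68

Cushion = 2 × $783.92 = $1,567.84
Trial balance (start $0, +$783.92 each month, − disbursements):
  Oct: +$783.92 − $2,039.52 → -$1,255.60
  Nov: +$783.92 → -$471.68
  Dec: +$783.92 → $312.24
  Jan: +$783.92 − $2,039.52 → -$943.36
  Feb: +$783.92 → -$159.44
  Mar: +$783.92 → $624.48
  Apr: +$783.92 − $2,039.52 → -$631.12
  May: +$783.92 − $1,248.96 → -$1,096.16
  Jun: +$783.92 → -$312.24
  Jul: +$783.92 − $2,039.52 → -$1,567.84
  Aug: +$783.92 → -$783.92
  Sep: +$783.92 → $0.00
Lowest trial balance = -$1,567.84 (Jul)
Initial deposit = cushion − low point = $1,567.84 − (-$1,567.84) = $3,135.68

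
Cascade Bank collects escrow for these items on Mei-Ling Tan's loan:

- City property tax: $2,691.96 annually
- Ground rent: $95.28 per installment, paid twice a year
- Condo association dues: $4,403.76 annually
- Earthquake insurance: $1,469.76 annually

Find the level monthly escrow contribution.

City property tax — $2,691.96
Ground rent — $95.28 × 2 = $190.56
Condo association dues — $4,403.76
Earthquake insurance — $1,469.76
Annual escrow total = $8,756.04
Monthly = $8,756.04 / 12 = $729.67

$729.67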